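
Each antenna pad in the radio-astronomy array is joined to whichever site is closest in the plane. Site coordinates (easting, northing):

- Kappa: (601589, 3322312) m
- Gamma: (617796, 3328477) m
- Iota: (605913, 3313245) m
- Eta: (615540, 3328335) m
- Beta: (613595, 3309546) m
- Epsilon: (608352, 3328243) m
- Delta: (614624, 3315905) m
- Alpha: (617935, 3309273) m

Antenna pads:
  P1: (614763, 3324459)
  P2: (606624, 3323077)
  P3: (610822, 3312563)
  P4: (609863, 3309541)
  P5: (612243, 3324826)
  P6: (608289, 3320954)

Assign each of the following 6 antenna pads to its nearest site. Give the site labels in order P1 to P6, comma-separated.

Eta, Kappa, Beta, Beta, Eta, Kappa

P1 → Eta (d²=15627105.00)
P2 → Kappa (d²=25936450.00)
P3 → Beta (d²=16791818.00)
P4 → Beta (d²=13927849.00)
P5 → Eta (d²=23183290.00)
P6 → Kappa (d²=46734164.00)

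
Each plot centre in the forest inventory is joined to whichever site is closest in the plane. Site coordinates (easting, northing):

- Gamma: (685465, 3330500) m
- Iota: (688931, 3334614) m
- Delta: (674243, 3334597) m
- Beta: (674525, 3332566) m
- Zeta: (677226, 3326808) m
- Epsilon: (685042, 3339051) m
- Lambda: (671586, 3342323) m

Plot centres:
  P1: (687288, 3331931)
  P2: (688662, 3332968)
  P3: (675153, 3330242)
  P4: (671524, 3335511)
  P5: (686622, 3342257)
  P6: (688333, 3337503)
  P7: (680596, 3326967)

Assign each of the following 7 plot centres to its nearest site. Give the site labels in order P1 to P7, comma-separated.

P1 → Gamma (d²=5371090.00)
P2 → Iota (d²=2781677.00)
P3 → Beta (d²=5795360.00)
P4 → Delta (d²=8228357.00)
P5 → Epsilon (d²=12774836.00)
P6 → Iota (d²=8703925.00)
P7 → Zeta (d²=11382181.00)

Gamma, Iota, Beta, Delta, Epsilon, Iota, Zeta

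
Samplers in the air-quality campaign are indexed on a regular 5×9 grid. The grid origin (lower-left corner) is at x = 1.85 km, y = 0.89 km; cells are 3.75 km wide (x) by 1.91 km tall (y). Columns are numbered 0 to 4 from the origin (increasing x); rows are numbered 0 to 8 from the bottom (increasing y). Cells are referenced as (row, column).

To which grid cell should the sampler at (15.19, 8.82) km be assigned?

(4, 3)

Column index: ⌊(15.19 − 1.85) / 3.75⌋ = ⌊3.557⌋ = 3
Row offset from origin: ⌊(8.82 − 0.89) / 1.91⌋ = ⌊4.152⌋ = 4 → row 4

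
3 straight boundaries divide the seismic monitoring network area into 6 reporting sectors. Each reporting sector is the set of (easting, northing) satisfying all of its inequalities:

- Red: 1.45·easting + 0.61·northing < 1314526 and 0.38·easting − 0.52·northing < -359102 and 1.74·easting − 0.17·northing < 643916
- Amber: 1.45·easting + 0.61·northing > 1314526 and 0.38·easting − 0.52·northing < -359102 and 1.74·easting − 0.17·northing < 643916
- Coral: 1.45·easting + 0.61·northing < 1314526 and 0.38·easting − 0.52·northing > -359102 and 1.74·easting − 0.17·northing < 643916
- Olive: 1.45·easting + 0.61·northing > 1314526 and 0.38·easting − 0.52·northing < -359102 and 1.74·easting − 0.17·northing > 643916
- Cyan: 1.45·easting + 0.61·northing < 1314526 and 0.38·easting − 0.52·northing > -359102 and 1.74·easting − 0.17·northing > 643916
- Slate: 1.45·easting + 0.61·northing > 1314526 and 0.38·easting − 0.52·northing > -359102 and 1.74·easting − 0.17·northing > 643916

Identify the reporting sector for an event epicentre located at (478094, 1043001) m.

1.45·478094 + 0.61·1043001 = 1329466.910, which is > 1314526
0.38·478094 − 0.52·1043001 = -360684.800, which is < -359102
1.74·478094 − 0.17·1043001 = 654573.390, which is > 643916
This sign pattern matches Olive.

Olive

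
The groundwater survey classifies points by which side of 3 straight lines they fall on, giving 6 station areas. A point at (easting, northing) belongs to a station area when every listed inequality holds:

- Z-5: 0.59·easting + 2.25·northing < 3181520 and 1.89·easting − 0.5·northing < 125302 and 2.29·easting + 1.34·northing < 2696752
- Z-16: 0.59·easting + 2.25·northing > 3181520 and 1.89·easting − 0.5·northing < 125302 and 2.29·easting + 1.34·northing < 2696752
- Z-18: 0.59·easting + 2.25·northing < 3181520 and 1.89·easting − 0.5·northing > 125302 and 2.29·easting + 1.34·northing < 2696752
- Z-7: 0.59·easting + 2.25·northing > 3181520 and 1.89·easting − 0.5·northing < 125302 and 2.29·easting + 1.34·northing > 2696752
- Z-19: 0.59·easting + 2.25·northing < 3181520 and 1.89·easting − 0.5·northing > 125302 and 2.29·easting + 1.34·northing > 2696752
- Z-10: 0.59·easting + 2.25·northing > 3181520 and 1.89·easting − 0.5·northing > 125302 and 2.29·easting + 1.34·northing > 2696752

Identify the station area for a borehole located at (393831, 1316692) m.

0.59·393831 + 2.25·1316692 = 3194917.290, which is > 3181520
1.89·393831 − 0.5·1316692 = 85994.590, which is < 125302
2.29·393831 + 1.34·1316692 = 2666240.270, which is < 2696752
This sign pattern matches Z-16.

Z-16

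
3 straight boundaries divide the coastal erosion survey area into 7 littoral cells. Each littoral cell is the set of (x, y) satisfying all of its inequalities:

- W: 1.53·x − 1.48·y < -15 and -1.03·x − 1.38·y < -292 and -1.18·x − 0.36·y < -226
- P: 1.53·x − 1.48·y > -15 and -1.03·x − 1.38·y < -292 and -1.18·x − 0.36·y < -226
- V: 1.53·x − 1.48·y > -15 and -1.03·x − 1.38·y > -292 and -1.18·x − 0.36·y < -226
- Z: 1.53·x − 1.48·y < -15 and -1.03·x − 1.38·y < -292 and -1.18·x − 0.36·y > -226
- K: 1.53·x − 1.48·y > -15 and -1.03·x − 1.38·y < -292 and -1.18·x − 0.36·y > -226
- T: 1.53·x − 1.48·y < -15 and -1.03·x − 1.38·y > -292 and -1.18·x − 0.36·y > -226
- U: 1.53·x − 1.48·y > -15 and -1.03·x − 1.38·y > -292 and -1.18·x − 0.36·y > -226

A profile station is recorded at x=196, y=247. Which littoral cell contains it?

W

1.53·196 − 1.48·247 = -65.680, which is < -15
-1.03·196 − 1.38·247 = -542.740, which is < -292
-1.18·196 − 0.36·247 = -320.200, which is < -226
This sign pattern matches W.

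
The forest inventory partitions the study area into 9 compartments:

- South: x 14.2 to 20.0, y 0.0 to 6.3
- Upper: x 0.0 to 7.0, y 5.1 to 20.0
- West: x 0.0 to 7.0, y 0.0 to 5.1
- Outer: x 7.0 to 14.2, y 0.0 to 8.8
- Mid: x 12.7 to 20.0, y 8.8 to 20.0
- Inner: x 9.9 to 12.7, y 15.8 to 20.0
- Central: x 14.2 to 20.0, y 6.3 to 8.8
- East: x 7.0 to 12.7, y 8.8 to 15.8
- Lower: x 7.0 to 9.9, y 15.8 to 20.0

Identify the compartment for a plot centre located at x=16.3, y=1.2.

The point has x = 16.3 and y = 1.2.
Only South satisfies 14.2 ≤ x ≤ 20.0 and 0.0 ≤ y ≤ 6.3.

South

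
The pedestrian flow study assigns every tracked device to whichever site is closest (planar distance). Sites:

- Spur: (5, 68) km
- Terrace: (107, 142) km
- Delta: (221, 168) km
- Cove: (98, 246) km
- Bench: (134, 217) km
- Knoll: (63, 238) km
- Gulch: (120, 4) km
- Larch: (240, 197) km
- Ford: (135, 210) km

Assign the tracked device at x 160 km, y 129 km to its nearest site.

Terrace

Squared distances to each site:
Spur: 27746.000; Terrace: 2978.000; Delta: 5242.000; Cove: 17533.000; Bench: 8420.000; Knoll: 21290.000; Gulch: 17225.000; Larch: 11024.000; Ford: 7186.000.
Minimum at Terrace.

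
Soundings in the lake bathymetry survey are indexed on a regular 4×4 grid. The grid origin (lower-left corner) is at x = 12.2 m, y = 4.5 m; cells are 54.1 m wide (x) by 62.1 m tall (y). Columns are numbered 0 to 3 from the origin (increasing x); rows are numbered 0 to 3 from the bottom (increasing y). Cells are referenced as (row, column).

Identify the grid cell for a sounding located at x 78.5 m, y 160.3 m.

Column index: ⌊(78.5 − 12.2) / 54.1⌋ = ⌊1.226⌋ = 1
Row offset from origin: ⌊(160.3 − 4.5) / 62.1⌋ = ⌊2.509⌋ = 2 → row 2

(2, 1)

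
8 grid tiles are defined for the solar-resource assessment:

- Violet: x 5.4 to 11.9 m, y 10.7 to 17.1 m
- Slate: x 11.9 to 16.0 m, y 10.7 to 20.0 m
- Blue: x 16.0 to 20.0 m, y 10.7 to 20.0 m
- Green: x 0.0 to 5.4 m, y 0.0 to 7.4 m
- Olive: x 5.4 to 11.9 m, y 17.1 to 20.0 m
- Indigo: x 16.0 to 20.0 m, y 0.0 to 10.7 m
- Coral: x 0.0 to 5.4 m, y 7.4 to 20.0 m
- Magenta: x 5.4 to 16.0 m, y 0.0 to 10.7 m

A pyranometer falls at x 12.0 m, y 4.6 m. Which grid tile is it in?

The point has x = 12.0 and y = 4.6.
Only Magenta satisfies 5.4 ≤ x ≤ 16.0 and 0.0 ≤ y ≤ 10.7.

Magenta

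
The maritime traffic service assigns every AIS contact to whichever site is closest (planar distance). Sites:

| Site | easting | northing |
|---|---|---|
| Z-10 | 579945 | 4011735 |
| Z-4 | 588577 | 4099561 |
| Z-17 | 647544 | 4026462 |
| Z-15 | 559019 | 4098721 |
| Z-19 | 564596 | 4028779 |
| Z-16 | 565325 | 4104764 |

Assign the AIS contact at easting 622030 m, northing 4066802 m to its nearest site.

Z-4

Squared distances to each site:
Z-10: 4803521714.000; Z-4: 2192255290.000; Z-17: 2278279796.000; Z-15: 4989208682.000; Z-19: 4744412885.000; Z-16: 4656570469.000.
Minimum at Z-4.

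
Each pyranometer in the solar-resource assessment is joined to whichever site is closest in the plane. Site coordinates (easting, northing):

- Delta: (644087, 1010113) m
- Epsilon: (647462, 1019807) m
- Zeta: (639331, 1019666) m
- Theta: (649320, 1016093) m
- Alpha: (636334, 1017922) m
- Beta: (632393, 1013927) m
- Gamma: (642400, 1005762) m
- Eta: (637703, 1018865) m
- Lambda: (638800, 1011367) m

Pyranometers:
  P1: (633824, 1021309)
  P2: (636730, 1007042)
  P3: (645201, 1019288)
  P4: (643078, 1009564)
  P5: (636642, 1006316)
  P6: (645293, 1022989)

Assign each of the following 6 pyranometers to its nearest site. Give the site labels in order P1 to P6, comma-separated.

Alpha, Lambda, Epsilon, Delta, Lambda, Epsilon

P1 → Alpha (d²=17771869.00)
P2 → Lambda (d²=22990525.00)
P3 → Epsilon (d²=5381482.00)
P4 → Delta (d²=1319482.00)
P5 → Lambda (d²=30169565.00)
P6 → Epsilon (d²=14829685.00)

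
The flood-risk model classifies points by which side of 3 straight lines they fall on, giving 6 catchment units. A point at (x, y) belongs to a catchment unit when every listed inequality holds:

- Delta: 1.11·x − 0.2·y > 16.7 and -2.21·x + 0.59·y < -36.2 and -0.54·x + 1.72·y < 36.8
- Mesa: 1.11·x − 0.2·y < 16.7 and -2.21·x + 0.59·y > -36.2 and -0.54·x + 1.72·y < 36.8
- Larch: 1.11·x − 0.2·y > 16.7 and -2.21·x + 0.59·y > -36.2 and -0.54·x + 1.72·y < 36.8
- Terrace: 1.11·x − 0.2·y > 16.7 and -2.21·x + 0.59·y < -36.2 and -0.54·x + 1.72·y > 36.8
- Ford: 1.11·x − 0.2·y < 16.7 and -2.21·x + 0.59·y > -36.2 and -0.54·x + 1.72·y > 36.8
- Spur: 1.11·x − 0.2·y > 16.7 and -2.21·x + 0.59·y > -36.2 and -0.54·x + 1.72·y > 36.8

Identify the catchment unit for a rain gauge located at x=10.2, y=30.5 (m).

1.11·10.2 − 0.2·30.5 = 5.222, which is < 16.7
-2.21·10.2 + 0.59·30.5 = -4.547, which is > -36.2
-0.54·10.2 + 1.72·30.5 = 46.952, which is > 36.8
This sign pattern matches Ford.

Ford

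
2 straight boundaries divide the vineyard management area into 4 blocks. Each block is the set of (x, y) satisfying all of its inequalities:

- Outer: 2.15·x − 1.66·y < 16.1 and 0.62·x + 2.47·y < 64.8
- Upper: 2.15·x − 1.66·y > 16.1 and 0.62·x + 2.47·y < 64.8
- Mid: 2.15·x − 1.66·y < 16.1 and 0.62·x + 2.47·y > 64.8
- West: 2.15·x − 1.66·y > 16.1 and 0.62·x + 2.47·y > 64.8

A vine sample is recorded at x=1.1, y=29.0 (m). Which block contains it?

2.15·1.1 − 1.66·29.0 = -45.775, which is < 16.1
0.62·1.1 + 2.47·29.0 = 72.312, which is > 64.8
This sign pattern matches Mid.

Mid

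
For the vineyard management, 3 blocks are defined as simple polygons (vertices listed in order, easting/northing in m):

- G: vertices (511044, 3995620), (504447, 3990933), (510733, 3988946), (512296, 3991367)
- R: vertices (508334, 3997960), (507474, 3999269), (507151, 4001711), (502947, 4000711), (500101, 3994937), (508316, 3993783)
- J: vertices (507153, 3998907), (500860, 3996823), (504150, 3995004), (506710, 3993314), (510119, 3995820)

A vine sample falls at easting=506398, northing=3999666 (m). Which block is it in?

R

Cast a ray rightward from (506398, 3999666). For each polygon, the edges (by vertex number in listed order) whose endpoints lie on opposite sides of northing = 3999666, where each meets that height, and whether that is right or left of the point:
G: no edge straddles that height → 0 crossings.
R: 2–3 at easting≈507421.5 (right), 4–5 at easting≈502431.9 (left) → 1 crossing.
J: no edge straddles that height → 0 crossings.
Only R has an odd count, so the point is inside R.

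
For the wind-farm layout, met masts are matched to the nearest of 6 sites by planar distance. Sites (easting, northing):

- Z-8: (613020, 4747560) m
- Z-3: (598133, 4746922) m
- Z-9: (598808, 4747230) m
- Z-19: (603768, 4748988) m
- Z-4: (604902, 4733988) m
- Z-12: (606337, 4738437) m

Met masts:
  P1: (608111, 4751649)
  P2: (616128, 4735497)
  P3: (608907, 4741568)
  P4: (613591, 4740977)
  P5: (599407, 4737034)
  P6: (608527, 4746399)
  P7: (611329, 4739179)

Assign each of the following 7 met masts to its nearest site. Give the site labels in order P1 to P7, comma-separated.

Z-19, Z-12, Z-12, Z-8, Z-4, Z-8, Z-12

P1 → Z-19 (d²=25942570.00)
P2 → Z-12 (d²=104507281.00)
P3 → Z-12 (d²=16408061.00)
P4 → Z-8 (d²=43661930.00)
P5 → Z-4 (d²=39473141.00)
P6 → Z-8 (d²=21534970.00)
P7 → Z-12 (d²=25470628.00)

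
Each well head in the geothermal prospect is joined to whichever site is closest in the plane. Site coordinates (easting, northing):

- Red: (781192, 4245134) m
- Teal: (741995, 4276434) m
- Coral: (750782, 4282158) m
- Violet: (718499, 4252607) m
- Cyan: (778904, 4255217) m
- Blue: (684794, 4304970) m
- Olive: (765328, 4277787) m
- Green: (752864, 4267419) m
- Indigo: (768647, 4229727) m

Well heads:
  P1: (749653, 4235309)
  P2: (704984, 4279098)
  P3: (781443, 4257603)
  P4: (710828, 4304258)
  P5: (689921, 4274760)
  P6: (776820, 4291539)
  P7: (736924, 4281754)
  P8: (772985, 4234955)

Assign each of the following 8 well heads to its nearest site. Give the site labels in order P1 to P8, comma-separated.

P1 → Indigo (d²=391930760.00)
P2 → Violet (d²=884428306.00)
P3 → Cyan (d²=12139517.00)
P4 → Blue (d²=678276100.00)
P5 → Blue (d²=938930229.00)
P6 → Olive (d²=321183568.00)
P7 → Teal (d²=54017441.00)
P8 → Indigo (d²=46150228.00)

Indigo, Violet, Cyan, Blue, Blue, Olive, Teal, Indigo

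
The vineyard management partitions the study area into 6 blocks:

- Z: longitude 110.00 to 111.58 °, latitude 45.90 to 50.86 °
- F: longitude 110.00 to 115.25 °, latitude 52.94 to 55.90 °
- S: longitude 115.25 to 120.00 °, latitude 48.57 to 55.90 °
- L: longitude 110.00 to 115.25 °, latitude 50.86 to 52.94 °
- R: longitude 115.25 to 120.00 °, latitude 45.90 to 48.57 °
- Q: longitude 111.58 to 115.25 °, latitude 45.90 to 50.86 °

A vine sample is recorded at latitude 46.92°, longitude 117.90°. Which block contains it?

R

The point has longitude = 117.90 and latitude = 46.92.
Only R satisfies 115.25 ≤ longitude ≤ 120.00 and 45.90 ≤ latitude ≤ 48.57.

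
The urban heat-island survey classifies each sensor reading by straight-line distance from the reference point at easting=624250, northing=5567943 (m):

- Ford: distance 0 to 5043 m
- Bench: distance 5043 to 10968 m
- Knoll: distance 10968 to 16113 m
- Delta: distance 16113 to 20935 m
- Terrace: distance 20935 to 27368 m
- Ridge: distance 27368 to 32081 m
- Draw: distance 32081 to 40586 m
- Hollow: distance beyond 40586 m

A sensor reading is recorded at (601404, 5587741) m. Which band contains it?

Distance = √((601404−624250)² + (5587741−5567943)²) = √(521939716.000 + 391960804.000) = 30230.788 m.
27368 ≤ 30230.788 < 32081 → Ridge.

Ridge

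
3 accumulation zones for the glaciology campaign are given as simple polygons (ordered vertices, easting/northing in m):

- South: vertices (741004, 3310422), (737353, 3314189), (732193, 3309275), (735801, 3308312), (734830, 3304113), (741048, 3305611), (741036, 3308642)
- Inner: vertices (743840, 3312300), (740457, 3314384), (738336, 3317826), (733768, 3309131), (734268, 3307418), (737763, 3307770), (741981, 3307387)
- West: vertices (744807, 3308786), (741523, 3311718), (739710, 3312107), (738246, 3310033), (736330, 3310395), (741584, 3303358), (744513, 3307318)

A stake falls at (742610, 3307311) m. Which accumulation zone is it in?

Cast a ray rightward from (742610, 3307311). For each polygon, the edges (by vertex number in listed order) whose endpoints lie on opposite sides of northing = 3307311, where each meets that height, and whether that is right or left of the point:
South: 4–5 at easting≈735569.5 (left), 6–7 at easting≈741041.3 (left) → 0 crossings.
Inner: no edge straddles that height → 0 crossings.
West: 5–6 at easting≈738632.6 (left), 6–7 at easting≈744507.8 (right) → 1 crossing.
Only West has an odd count, so the point is inside West.

West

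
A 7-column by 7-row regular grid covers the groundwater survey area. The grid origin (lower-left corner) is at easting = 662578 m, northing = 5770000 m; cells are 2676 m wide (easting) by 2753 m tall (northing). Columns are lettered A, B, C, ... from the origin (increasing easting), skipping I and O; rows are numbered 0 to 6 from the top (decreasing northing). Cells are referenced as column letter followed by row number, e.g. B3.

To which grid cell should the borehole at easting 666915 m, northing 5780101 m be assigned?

Column index: ⌊(666915 − 662578) / 2676⌋ = ⌊1.621⌋ = 1 → column B
Row offset from origin: ⌊(5780101 − 5770000) / 2753⌋ = ⌊3.669⌋ = 3 → row 3 (counted from top)

B3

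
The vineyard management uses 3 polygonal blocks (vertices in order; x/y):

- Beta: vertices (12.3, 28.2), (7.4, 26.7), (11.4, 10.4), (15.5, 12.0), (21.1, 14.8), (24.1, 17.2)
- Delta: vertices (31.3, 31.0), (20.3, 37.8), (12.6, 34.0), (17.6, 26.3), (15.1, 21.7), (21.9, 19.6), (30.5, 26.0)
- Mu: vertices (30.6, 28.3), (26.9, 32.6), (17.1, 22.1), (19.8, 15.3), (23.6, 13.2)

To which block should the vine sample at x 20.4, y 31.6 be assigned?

Delta

Cast a ray rightward from (20.4, 31.6). For each polygon, the edges (by vertex number in listed order) whose endpoints lie on opposite sides of y = 31.6, where each meets that height, and whether that is right or left of the point:
Beta: no edge straddles that height → 0 crossings.
Delta: 1–2 at x≈30.33 (right), 3–4 at x≈14.16 (left) → 1 crossing.
Mu: 1–2 at x≈27.76 (right), 2–3 at x≈25.97 (right) → 2 crossings.
Only Delta has an odd count, so the point is inside Delta.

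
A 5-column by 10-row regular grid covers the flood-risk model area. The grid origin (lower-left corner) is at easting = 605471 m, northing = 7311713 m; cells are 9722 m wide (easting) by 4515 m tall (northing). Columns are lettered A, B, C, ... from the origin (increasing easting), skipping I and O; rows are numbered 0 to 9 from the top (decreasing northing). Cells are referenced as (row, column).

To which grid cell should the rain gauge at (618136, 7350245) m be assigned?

(1, B)

Column index: ⌊(618136 − 605471) / 9722⌋ = ⌊1.303⌋ = 1 → column B
Row offset from origin: ⌊(7350245 − 7311713) / 4515⌋ = ⌊8.534⌋ = 8 → row 1 (counted from top)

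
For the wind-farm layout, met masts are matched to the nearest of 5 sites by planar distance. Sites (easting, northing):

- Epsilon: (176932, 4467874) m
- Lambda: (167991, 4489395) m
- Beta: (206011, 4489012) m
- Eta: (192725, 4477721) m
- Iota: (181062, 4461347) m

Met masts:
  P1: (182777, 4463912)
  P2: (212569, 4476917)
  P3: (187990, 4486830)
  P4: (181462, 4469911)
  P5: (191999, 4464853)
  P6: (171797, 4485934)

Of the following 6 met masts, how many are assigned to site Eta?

P1 → Iota
P2 → Beta
P3 → Eta
P4 → Epsilon
P5 → Iota
P6 → Lambda
1 of the 6 goes to Eta.

1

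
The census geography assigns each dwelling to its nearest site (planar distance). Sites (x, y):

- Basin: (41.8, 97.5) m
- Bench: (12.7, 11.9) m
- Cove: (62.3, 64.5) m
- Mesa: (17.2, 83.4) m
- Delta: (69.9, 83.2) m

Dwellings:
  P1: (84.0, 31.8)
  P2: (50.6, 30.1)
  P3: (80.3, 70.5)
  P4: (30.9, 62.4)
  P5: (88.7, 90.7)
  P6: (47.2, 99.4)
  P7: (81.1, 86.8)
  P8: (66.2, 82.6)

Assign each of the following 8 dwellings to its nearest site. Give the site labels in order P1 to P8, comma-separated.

Cove, Cove, Delta, Mesa, Delta, Basin, Delta, Delta

P1 → Cove (d²=1540.18)
P2 → Cove (d²=1320.25)
P3 → Delta (d²=269.45)
P4 → Mesa (d²=628.69)
P5 → Delta (d²=409.69)
P6 → Basin (d²=32.77)
P7 → Delta (d²=138.40)
P8 → Delta (d²=14.05)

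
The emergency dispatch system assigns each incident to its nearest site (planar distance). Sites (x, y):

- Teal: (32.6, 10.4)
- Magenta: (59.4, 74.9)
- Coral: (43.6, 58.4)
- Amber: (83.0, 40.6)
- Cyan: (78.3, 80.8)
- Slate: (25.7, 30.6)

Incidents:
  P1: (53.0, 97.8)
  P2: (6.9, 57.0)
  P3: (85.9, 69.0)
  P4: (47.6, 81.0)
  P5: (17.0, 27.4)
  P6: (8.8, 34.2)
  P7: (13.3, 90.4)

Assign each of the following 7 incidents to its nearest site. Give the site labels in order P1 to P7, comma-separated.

Magenta, Slate, Cyan, Magenta, Slate, Slate, Coral

P1 → Magenta (d²=565.37)
P2 → Slate (d²=1050.40)
P3 → Cyan (d²=197.00)
P4 → Magenta (d²=176.45)
P5 → Slate (d²=85.93)
P6 → Slate (d²=298.57)
P7 → Coral (d²=1942.09)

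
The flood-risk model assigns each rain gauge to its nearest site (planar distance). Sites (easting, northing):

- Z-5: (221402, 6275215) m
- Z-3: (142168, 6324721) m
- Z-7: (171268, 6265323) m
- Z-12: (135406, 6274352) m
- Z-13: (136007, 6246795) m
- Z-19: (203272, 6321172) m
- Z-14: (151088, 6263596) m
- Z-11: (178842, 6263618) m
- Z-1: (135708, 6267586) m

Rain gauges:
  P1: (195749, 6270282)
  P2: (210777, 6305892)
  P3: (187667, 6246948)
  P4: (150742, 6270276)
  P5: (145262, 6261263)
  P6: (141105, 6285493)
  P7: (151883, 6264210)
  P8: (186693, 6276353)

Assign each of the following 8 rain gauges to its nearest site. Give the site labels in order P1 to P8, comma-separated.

Z-11, Z-19, Z-11, Z-14, Z-14, Z-12, Z-14, Z-11

P1 → Z-11 (d²=330255545.00)
P2 → Z-19 (d²=289803425.00)
P3 → Z-11 (d²=355769525.00)
P4 → Z-14 (d²=44742116.00)
P5 → Z-14 (d²=39385165.00)
P6 → Z-12 (d²=156600482.00)
P7 → Z-14 (d²=1009021.00)
P8 → Z-11 (d²=223818426.00)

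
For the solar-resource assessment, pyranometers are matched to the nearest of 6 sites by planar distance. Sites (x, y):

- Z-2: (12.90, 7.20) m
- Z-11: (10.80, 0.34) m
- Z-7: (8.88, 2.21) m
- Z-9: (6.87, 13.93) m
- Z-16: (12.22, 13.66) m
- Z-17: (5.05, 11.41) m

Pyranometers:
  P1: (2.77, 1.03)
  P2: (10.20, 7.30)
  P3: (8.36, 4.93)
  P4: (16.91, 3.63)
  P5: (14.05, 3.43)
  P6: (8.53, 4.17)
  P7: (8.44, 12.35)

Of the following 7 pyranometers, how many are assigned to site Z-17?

P1 → Z-7
P2 → Z-2
P3 → Z-7
P4 → Z-2
P5 → Z-2
P6 → Z-7
P7 → Z-9
0 of the 7 go to Z-17.

0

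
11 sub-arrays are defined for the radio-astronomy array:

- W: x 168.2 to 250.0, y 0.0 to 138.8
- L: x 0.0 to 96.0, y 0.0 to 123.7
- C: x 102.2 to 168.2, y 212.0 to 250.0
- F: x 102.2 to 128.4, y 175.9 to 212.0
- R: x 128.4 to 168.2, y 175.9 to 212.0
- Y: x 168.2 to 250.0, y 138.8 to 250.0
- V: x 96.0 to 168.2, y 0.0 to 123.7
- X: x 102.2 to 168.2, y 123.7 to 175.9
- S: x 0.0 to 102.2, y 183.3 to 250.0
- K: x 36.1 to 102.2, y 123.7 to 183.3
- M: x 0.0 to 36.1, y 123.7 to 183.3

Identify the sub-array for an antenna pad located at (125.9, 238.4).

The point has x = 125.9 and y = 238.4.
Only C satisfies 102.2 ≤ x ≤ 168.2 and 212.0 ≤ y ≤ 250.0.

C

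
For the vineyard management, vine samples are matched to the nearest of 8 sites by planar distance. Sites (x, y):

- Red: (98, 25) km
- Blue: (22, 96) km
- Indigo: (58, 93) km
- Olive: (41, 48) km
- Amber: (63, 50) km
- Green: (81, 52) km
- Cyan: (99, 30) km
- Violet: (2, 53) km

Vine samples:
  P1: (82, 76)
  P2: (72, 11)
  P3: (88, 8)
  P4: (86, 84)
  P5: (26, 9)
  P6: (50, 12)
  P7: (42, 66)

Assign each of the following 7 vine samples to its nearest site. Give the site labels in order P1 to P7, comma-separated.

P1 → Green (d²=577.00)
P2 → Red (d²=872.00)
P3 → Red (d²=389.00)
P4 → Indigo (d²=865.00)
P5 → Olive (d²=1746.00)
P6 → Olive (d²=1377.00)
P7 → Olive (d²=325.00)

Green, Red, Red, Indigo, Olive, Olive, Olive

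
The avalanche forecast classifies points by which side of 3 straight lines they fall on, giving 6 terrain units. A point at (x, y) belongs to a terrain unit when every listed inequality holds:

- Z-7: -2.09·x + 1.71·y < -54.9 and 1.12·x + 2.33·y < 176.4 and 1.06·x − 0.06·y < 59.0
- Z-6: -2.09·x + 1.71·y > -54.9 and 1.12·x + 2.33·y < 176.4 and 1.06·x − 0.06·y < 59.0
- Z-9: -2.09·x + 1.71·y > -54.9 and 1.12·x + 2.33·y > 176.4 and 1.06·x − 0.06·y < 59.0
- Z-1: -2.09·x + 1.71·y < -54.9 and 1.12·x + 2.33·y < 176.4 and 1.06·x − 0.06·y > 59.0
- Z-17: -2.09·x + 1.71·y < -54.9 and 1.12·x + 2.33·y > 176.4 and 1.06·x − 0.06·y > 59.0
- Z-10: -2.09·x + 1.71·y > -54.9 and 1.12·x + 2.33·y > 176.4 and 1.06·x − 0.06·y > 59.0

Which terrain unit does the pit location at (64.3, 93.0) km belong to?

-2.09·64.3 + 1.71·93.0 = 24.643, which is > -54.9
1.12·64.3 + 2.33·93.0 = 288.706, which is > 176.4
1.06·64.3 − 0.06·93.0 = 62.578, which is > 59.0
This sign pattern matches Z-10.

Z-10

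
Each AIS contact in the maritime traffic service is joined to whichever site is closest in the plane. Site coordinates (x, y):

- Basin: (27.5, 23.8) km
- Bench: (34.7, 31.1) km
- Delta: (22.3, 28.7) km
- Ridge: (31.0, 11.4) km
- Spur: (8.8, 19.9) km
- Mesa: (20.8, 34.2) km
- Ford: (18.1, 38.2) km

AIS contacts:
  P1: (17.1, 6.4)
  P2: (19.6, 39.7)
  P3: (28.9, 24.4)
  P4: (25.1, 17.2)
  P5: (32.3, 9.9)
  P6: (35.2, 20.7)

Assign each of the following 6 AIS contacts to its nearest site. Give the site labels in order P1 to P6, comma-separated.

Ridge, Ford, Basin, Basin, Ridge, Basin

P1 → Ridge (d²=218.21)
P2 → Ford (d²=4.50)
P3 → Basin (d²=2.32)
P4 → Basin (d²=49.32)
P5 → Ridge (d²=3.94)
P6 → Basin (d²=68.90)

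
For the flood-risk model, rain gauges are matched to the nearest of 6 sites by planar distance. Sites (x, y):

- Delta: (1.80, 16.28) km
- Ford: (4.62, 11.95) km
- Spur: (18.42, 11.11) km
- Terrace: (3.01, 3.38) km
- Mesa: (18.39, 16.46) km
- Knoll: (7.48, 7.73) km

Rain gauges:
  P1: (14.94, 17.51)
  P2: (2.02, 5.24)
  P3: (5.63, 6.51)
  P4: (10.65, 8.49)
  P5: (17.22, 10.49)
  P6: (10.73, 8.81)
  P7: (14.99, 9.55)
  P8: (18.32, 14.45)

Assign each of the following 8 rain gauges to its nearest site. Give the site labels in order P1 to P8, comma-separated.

P1 → Mesa (d²=13.01)
P2 → Terrace (d²=4.44)
P3 → Knoll (d²=4.91)
P4 → Knoll (d²=10.63)
P5 → Spur (d²=1.82)
P6 → Knoll (d²=11.73)
P7 → Spur (d²=14.20)
P8 → Mesa (d²=4.05)

Mesa, Terrace, Knoll, Knoll, Spur, Knoll, Spur, Mesa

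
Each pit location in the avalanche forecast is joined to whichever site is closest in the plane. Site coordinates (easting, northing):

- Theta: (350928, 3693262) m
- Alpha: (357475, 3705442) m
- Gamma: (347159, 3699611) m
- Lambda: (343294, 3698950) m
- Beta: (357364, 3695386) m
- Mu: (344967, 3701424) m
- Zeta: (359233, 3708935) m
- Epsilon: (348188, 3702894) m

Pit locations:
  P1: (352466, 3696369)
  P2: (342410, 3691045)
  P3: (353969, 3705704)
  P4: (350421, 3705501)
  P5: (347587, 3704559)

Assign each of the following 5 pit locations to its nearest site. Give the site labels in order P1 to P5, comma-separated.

P1 → Theta (d²=12018893.00)
P2 → Lambda (d²=63270481.00)
P3 → Alpha (d²=12360680.00)
P4 → Epsilon (d²=11782738.00)
P5 → Epsilon (d²=3133426.00)

Theta, Lambda, Alpha, Epsilon, Epsilon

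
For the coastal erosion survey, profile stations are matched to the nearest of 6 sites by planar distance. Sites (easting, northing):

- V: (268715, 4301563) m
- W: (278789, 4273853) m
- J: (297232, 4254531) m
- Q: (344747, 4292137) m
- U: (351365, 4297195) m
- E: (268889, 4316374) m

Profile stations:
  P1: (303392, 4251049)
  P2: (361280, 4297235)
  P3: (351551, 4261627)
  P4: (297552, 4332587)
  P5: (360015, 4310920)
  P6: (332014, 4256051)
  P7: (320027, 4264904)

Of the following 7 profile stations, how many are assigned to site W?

P1 → J
P2 → U
P3 → Q
P4 → E
P5 → U
P6 → J
P7 → J
0 of the 7 go to W.

0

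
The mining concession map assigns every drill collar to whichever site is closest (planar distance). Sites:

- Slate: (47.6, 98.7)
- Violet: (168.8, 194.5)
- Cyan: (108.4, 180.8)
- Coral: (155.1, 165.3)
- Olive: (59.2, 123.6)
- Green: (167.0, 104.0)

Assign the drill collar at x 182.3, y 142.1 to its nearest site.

Coral

Squared distances to each site:
Slate: 20027.650; Violet: 2928.010; Cyan: 6958.900; Coral: 1278.080; Olive: 15495.860; Green: 1685.700.
Minimum at Coral.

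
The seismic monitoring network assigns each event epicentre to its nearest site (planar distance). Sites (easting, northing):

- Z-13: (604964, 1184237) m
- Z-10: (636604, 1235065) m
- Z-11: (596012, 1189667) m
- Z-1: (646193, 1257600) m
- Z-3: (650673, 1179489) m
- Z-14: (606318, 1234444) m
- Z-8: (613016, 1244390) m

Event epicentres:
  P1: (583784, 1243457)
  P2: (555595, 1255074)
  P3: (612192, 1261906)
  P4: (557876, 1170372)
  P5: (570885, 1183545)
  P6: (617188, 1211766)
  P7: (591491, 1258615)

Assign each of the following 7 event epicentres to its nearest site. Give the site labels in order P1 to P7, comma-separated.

Z-14, Z-14, Z-8, Z-11, Z-11, Z-14, Z-8

P1 → Z-14 (d²=589015325.00)
P2 → Z-14 (d²=2998419629.00)
P3 → Z-8 (d²=307489232.00)
P4 → Z-11 (d²=1826651521.00)
P5 → Z-11 (d²=668845013.00)
P6 → Z-14 (d²=632448584.00)
P7 → Z-8 (d²=665676250.00)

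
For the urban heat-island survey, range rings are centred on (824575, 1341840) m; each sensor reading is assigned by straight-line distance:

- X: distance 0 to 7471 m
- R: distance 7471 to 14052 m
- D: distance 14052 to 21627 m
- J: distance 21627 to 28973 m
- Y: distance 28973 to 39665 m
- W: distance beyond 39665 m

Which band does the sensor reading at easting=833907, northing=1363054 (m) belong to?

Distance = √((833907−824575)² + (1363054−1341840)²) = √(87086224.000 + 450033796.000) = 23175.850 m.
21627 ≤ 23175.850 < 28973 → J.

J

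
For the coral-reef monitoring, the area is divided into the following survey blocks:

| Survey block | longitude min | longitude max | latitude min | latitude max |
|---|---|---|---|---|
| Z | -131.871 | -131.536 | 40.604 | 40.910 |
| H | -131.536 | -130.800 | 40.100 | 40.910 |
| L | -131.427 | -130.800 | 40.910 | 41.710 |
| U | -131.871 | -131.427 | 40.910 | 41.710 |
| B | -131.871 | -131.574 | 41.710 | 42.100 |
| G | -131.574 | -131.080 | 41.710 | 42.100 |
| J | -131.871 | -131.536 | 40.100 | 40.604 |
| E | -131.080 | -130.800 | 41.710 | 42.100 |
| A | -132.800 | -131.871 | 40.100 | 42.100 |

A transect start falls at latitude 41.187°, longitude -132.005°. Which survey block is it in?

A

The point has longitude = -132.005 and latitude = 41.187.
Only A satisfies -132.800 ≤ longitude ≤ -131.871 and 40.100 ≤ latitude ≤ 42.100.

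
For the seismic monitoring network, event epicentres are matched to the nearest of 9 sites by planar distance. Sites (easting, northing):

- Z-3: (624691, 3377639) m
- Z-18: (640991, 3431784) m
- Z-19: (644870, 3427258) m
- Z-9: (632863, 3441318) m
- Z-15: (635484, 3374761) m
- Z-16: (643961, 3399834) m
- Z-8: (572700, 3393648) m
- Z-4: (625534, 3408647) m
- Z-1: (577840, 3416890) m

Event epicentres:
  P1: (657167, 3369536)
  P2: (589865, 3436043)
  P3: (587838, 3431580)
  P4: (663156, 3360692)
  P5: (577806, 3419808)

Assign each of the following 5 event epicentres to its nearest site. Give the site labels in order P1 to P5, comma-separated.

Z-15, Z-1, Z-1, Z-15, Z-1

P1 → Z-15 (d²=497453114.00)
P2 → Z-1 (d²=511438034.00)
P3 → Z-1 (d²=315756104.00)
P4 → Z-15 (d²=963676345.00)
P5 → Z-1 (d²=8515880.00)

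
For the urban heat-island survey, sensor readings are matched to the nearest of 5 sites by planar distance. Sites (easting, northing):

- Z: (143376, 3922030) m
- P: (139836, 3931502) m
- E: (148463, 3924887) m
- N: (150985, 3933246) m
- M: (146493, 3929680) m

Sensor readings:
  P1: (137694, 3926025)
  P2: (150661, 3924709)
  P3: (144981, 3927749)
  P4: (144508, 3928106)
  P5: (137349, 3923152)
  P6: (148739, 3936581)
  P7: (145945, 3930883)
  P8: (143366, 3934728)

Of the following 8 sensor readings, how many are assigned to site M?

P1 → P
P2 → E
P3 → M
P4 → M
P5 → Z
P6 → N
P7 → M
P8 → P
3 of the 8 go to M.

3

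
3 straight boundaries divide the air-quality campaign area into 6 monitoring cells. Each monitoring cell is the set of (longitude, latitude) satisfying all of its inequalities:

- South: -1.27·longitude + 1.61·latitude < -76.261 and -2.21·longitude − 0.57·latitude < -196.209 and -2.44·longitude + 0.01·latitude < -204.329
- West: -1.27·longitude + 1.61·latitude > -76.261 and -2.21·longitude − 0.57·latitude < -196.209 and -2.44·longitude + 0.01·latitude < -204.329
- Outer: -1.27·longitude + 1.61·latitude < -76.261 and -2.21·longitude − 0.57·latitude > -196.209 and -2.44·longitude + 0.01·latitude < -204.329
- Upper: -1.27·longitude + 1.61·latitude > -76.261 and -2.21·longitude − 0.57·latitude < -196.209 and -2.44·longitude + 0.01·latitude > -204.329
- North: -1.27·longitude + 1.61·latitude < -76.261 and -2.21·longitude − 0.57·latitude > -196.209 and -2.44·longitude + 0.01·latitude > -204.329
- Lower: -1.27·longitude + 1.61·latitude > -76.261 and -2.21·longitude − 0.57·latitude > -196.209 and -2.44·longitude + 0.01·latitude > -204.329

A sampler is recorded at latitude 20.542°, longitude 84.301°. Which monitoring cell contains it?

-1.27·84.301 + 1.61·20.542 = -73.990, which is > -76.261
-2.21·84.301 − 0.57·20.542 = -198.014, which is < -196.209
-2.44·84.301 + 0.01·20.542 = -205.489, which is < -204.329
This sign pattern matches West.

West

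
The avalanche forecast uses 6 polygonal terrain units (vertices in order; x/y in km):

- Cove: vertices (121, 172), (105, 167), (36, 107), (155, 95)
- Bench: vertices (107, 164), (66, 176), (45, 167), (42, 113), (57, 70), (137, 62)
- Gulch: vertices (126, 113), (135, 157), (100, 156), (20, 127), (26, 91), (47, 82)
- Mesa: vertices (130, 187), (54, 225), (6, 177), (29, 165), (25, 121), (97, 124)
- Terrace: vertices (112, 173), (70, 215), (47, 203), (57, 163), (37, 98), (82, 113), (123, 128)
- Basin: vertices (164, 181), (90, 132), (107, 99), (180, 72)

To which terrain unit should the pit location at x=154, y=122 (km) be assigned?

Cast a ray rightward from (154, 122). For each polygon, the edges (by vertex number in listed order) whose endpoints lie on opposite sides of y = 122, where each meets that height, and whether that is right or left of the point:
Cove: 2–3 at x≈53.2 (left), 4–1 at x≈143.1 (left) → 0 crossings.
Bench: 3–4 at x≈42.5 (left), 6–1 at x≈119.4 (left) → 0 crossings.
Gulch: 1–2 at x≈127.8 (left), 4–5 at x≈20.8 (left) → 0 crossings.
Mesa: 4–5 at x≈25.1 (left), 5–6 at x≈49.0 (left) → 0 crossings.
Terrace: 4–5 at x≈44.4 (left), 6–7 at x≈106.6 (left) → 0 crossings.
Basin: 2–3 at x≈95.2 (left), 4–1 at x≈172.7 (right) → 1 crossing.
Only Basin has an odd count, so the point is inside Basin.

Basin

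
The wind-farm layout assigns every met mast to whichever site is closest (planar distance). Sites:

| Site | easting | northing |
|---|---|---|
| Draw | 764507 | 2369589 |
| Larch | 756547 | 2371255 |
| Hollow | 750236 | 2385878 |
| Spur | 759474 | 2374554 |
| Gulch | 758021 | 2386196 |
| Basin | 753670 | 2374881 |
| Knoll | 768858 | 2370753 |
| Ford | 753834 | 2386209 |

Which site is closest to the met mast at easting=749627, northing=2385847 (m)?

Squared distances to each site:
Draw: 485736964.000; Larch: 260812864.000; Hollow: 371842.000; Spur: 224495258.000; Gulch: 70581037.000; Basin: 136599005.000; Knoll: 597660197.000; Ford: 17829893.000.
Minimum at Hollow.

Hollow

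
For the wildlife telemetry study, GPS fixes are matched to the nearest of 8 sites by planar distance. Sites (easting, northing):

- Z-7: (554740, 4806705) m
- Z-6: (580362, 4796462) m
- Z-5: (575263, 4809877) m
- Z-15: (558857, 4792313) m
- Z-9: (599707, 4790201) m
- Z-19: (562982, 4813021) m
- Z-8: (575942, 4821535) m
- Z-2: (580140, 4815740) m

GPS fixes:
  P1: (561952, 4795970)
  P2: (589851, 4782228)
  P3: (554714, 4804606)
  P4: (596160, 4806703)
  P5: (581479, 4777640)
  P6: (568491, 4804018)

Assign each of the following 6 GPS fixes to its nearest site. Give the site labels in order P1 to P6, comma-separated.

Z-15, Z-9, Z-7, Z-9, Z-6, Z-5

P1 → Z-15 (d²=22952674.00)
P2 → Z-9 (d²=160709465.00)
P3 → Z-7 (d²=4406477.00)
P4 → Z-9 (d²=284897213.00)
P5 → Z-6 (d²=355515373.00)
P6 → Z-5 (d²=80187865.00)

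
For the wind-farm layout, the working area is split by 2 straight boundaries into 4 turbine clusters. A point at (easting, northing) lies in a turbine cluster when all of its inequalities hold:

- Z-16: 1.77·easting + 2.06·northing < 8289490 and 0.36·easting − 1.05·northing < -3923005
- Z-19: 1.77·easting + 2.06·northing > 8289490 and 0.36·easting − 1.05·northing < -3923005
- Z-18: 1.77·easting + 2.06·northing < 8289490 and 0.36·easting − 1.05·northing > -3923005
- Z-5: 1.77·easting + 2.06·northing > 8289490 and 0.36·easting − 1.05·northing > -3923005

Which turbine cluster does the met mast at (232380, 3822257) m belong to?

1.77·232380 + 2.06·3822257 = 8285162.020, which is < 8289490
0.36·232380 − 1.05·3822257 = -3929713.050, which is < -3923005
This sign pattern matches Z-16.

Z-16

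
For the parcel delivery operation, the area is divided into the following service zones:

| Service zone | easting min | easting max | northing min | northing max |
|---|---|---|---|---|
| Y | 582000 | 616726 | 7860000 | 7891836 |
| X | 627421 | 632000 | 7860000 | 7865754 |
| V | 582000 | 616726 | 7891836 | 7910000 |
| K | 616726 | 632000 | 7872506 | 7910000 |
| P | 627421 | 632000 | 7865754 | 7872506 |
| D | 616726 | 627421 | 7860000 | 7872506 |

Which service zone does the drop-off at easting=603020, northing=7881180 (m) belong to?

Y

The point has easting = 603020 and northing = 7881180.
Only Y satisfies 582000 ≤ easting ≤ 616726 and 7860000 ≤ northing ≤ 7891836.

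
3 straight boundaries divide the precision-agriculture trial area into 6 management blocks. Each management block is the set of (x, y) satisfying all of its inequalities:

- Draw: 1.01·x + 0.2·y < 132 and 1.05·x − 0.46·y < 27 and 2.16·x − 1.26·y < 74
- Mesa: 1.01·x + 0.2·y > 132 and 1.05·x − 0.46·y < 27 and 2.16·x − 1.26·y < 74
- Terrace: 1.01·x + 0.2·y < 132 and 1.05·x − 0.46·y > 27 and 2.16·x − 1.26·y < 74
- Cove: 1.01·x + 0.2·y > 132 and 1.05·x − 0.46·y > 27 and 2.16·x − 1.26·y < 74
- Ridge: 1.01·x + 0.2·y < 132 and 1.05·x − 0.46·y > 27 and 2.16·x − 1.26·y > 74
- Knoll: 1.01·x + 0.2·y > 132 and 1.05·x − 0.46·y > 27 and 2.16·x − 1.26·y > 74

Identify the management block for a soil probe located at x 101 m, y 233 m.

Mesa

1.01·101 + 0.2·233 = 148.610, which is > 132
1.05·101 − 0.46·233 = -1.130, which is < 27
2.16·101 − 1.26·233 = -75.420, which is < 74
This sign pattern matches Mesa.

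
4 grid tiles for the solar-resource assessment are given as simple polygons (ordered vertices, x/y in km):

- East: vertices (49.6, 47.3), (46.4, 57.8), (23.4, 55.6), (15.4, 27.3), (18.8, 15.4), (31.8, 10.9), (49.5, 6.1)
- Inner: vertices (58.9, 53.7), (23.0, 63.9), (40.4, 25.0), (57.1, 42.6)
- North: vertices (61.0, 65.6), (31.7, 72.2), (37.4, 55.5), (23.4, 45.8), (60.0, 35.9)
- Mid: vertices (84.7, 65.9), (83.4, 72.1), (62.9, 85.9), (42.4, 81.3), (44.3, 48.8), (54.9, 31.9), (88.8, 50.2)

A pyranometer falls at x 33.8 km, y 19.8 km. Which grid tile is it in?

Cast a ray rightward from (33.8, 19.8). For each polygon, the edges (by vertex number in listed order) whose endpoints lie on opposite sides of y = 19.8, where each meets that height, and whether that is right or left of the point:
East: 4–5 at x≈17.54 (left), 7–1 at x≈49.53 (right) → 1 crossing.
Inner: no edge straddles that height → 0 crossings.
North: no edge straddles that height → 0 crossings.
Mid: no edge straddles that height → 0 crossings.
Only East has an odd count, so the point is inside East.

East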